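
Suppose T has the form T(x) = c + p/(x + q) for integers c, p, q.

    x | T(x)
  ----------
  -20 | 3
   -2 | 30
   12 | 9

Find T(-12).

(T(x) − c)(x + q) = p for each data point; the three points give a linear system in c and q, then p follows.
Solving: c = 6, q = 4, p = 48, so T(x) = 6 + 48/(x + 4).
Then T(-12) = 6 + 48/(-8) = 0.

0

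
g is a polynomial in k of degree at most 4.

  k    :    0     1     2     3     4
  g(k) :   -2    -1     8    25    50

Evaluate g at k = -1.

First differences: 1, 9, 17, 25. Second differences: 8, 8, 8.
Level-2 differences are constant, so g has degree 2.
Fitting a degree-2 polynomial gives g(k) = 4k² - 3k - 2.
Then g(-1) = 5.

5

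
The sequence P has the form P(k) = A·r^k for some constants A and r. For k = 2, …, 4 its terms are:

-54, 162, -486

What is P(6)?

Consecutive ratio: 162/(-54) = -3, and -486/162 = -3, so r = -3.
Then A·(-3)^2 = -54 gives A = -6, and P(k) = -6·(-3)^k.
P(6) = -6·(-3)^6 = -4374.

-4374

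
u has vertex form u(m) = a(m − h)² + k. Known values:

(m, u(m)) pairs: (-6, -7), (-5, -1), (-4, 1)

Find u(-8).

First differences 6, 2; second difference -4 = 2a, so a = -2.
Expanding, the m-coefficient is −2ah = 4h; matching it to the data gives h = -4, and then k = 1.
So u(m) = -2(m + 4)² + 1.
u(-8) = -2·(-4)² + 1 = -31.

-31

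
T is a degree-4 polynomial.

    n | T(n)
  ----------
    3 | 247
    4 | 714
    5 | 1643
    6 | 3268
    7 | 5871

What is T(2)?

Write T(n) = an^4 + bn³ + cn² + dn + e; the 5 given values yield a linear system in the 5 coefficients.
Solving, T(n) = 2n^4 + 3n³ + n² - n - 2.
Then T(2) = 56.

56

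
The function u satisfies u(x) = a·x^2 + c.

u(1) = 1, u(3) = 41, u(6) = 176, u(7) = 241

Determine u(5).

121

From u(1) = 1 and u(3) = 41: 1a + c = 1 and 9a + c = 41.
Subtracting: 8a = 40, so a = 5; then c = 1 − 5·1 = -4.
So u(x) = 5x² − 4, and u(5) = 121.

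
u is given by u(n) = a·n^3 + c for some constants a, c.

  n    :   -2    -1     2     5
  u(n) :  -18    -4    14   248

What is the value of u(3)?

From u(-2) = -18 and u(-1) = -4: -8a + c = -18 and -1a + c = -4.
Subtracting: 7a = 14, so a = 2; then c = -18 − 2·(-8) = -2.
So u(n) = 2n³ − 2, and u(3) = 52.

52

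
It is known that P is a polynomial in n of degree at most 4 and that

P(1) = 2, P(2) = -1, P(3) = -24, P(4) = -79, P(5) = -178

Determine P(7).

First differences: -3, -23, -55, -99. Second differences: -20, -32, -44. Third differences: -12, -12.
Level-3 differences are constant, so P has degree 3.
Fitting a degree-3 polynomial gives P(n) = -2n³ + 2n² + 5n - 3.
Then P(7) = -556.

-556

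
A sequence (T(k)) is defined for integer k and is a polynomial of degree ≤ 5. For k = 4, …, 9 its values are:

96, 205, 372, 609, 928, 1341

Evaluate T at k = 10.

First differences: 109, 167, 237, 319, 413. Second differences: 58, 70, 82, 94. Third differences: 12, 12, 12.
Level-3 differences are constant, so T has degree 3.
Fitting a degree-3 polynomial gives T(k) = 2k³ - k² - 4k.
Then T(10) = 1860.

1860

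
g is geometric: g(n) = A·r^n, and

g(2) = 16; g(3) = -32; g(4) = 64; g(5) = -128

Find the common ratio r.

Consecutive ratio: -32/16 = -2, and 64/(-32) = -2, so r = -2.
Then A·(-2)^2 = 16 gives A = 4, and g(n) = 4·(-2)^n.

-2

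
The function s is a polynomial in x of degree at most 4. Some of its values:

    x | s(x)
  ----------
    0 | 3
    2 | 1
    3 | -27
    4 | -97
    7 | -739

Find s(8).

Write s(x) = ax^4 + bx³ + cx² + dx + e; the 5 given values yield a linear system in the 5 coefficients.
Solving, the leading coefficient vanishes, and s(x) = -3x³ + 6x² - x + 3.
Then s(8) = -1157.

-1157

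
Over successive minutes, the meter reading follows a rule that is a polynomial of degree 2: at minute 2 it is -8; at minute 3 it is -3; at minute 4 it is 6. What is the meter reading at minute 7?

Write the value at n as P(n).
Write P(n) = an² + bn + c; the 3 given values yield a linear system in the 3 coefficients.
Solving, P(n) = 2n² - 5n - 6.
Then P(7) = 57.

57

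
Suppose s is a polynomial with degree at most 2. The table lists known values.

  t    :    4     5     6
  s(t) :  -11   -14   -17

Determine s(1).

First differences: -3, -3.
Level-1 differences are constant, so s has degree 1.
Fitting a degree-1 polynomial gives s(t) = -3t + 1.
Then s(1) = -2.

-2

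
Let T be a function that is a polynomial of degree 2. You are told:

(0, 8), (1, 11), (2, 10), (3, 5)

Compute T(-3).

-25

Write T(k) = ak² + bk + c; the 4 given values yield a linear system in the 3 coefficients.
Solving, T(k) = -2k² + 5k + 8.
Then T(-3) = -25.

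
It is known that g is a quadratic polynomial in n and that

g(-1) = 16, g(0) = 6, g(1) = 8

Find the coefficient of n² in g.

Write g(n) = an² + bn + c; the 3 given values yield a linear system in the 3 coefficients.
Solving, g(n) = 6n² - 4n + 6.
The coefficient of n² is 6.

6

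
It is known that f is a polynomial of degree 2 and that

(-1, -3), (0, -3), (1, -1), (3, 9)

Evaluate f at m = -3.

Write f(m) = am² + bm + c; the 4 given values yield a linear system in the 3 coefficients.
Solving, f(m) = m² + m - 3.
Then f(-3) = 3.

3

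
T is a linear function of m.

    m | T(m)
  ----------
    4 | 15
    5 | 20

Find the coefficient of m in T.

5

Write T(m) = am + b; the 2 given values yield a linear system in the 2 coefficients.
Solving, T(m) = 5m - 5.
The coefficient of m is 5.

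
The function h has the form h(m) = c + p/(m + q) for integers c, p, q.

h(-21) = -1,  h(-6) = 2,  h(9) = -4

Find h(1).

(h(m) − c)(m + q) = p for each data point; the three points give a linear system in c and q, then p follows.
Solving: c = -2, q = 1, p = -20, so h(m) = -2 − 20/(m + 1).
Then h(1) = -2 − 20/2 = -12.

-12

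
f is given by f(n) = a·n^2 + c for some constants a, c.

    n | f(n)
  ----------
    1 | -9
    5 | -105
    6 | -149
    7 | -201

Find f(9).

-329

From f(1) = -9 and f(5) = -105: 1a + c = -9 and 25a + c = -105.
Subtracting: 24a = -96, so a = -4; then c = -9 − (-4)·1 = -5.
So f(n) = -4n² − 5, and f(9) = -329.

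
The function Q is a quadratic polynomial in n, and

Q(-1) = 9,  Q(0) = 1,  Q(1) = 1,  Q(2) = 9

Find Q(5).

81

First differences: -8, 0, 8. Second differences: 8, 8.
Level-2 differences are constant, so Q has degree 2.
Fitting a degree-2 polynomial gives Q(n) = 4n² - 4n + 1.
Then Q(5) = 81.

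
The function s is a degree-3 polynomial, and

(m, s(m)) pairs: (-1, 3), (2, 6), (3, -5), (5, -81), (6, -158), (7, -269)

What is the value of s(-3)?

Write s(m) = am³ + bm² + cm + d; the 6 given values yield a linear system in the 4 coefficients.
Solving, s(m) = -m³ + m² + 3m + 4.
Then s(-3) = 31.

31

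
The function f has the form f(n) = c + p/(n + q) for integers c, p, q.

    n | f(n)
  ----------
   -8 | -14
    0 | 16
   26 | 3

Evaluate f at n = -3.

61

(f(n) − c)(n + q) = p for each data point; the three points give a linear system in c and q, then p follows.
Solving: c = 1, q = 4, p = 60, so f(n) = 1 + 60/(n + 4).
Then f(-3) = 1 + 60/1 = 61.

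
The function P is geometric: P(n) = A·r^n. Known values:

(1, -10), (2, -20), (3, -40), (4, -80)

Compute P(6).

-320

Consecutive ratio: -20/(-10) = 2, and -40/(-20) = 2, so r = 2.
Then A·2^1 = -10 gives A = -5, and P(n) = -5·2^n.
P(6) = -5·2^6 = -320.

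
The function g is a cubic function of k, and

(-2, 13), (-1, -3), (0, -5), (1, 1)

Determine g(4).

7

Write g(k) = ak³ + bk² + ck + d; the 4 given values yield a linear system in the 4 coefficients.
Solving, g(k) = -k³ + 4k² + 3k - 5.
Then g(4) = 7.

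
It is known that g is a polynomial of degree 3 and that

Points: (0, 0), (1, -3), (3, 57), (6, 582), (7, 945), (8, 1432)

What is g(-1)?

1

Write g(m) = am³ + bm² + cm + d; the 6 given values yield a linear system in the 4 coefficients.
Solving, g(m) = 3m³ - m² - 5m.
Then g(-1) = 1.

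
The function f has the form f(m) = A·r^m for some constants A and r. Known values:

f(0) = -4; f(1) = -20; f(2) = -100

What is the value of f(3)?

Consecutive ratio: -20/(-4) = 5, and -100/(-20) = 5, so r = 5.
Then A·5^0 = -4 gives A = -4, and f(m) = -4·5^m.
f(3) = -4·5^3 = -500.

-500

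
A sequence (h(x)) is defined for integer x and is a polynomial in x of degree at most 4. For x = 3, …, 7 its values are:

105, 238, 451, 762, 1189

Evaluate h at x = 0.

Write h(x) = ax^4 + bx³ + cx² + dx + e; the 5 given values yield a linear system in the 5 coefficients.
Solving, the leading coefficient vanishes, and h(x) = 3x³ + 4x² - 6x + 6.
Then h(0) = 6.

6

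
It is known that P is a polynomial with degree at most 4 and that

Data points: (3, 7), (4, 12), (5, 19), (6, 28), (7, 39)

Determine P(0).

Write P(k) = ak^4 + bk³ + ck² + dk + e; the 5 given values yield a linear system in the 5 coefficients.
Solving, the top 2 coefficients vanish, and P(k) = k² - 2k + 4.
Then P(0) = 4.

4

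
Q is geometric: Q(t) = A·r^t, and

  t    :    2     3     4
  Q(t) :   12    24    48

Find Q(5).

Consecutive ratio: 24/12 = 2, and 48/24 = 2, so r = 2.
Then A·2^2 = 12 gives A = 3, and Q(t) = 3·2^t.
Q(5) = 3·2^5 = 96.

96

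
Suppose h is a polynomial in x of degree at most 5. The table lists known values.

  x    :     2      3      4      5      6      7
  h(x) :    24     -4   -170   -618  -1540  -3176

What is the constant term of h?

First differences: -28, -166, -448, -922, -1636. Second differences: -138, -282, -474, -714. Third differences: -144, -192, -240. Fourth differences: -48, -48.
Level-4 differences are constant, so h has degree 4.
Fitting a degree-4 polynomial gives h(x) = -2x^4 + 4x³ + 5x² + x + 2.
The constant term is h(0) = 2.

2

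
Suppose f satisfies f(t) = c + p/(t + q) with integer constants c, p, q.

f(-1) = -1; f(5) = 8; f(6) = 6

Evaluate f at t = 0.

-2

(f(t) − c)(t + q) = p for each data point; the three points give a linear system in c and q, then p follows.
Solving: c = 2, q = -3, p = 12, so f(t) = 2 + 12/(t − 3).
Then f(0) = 2 + 12/(-3) = -2.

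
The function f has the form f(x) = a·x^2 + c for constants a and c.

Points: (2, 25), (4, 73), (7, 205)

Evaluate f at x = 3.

From f(2) = 25 and f(4) = 73: 4a + c = 25 and 16a + c = 73.
Subtracting: 12a = 48, so a = 4; then c = 25 − 4·4 = 9.
So f(x) = 4x² + 9, and f(3) = 45.

45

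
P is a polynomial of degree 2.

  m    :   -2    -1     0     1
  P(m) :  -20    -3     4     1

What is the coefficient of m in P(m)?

Write P(m) = am² + bm + c; the 4 given values yield a linear system in the 3 coefficients.
Solving, P(m) = -5m² + 2m + 4.
The coefficient of m is 2.

2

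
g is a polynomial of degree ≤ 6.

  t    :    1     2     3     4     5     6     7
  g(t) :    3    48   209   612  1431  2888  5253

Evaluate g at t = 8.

First differences: 45, 161, 403, 819, 1457, 2365. Second differences: 116, 242, 416, 638, 908. Third differences: 126, 174, 222, 270. Fourth differences: 48, 48, 48.
Level-4 differences are constant, so g has degree 4.
Extending the table by one column gives the next first difference 3591, so g(8) = 5253 + 3591 = 8844.

8844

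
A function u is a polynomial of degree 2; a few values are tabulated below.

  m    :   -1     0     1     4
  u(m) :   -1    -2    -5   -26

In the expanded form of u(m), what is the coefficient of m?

Write u(m) = am² + bm + c; the 4 given values yield a linear system in the 3 coefficients.
Solving, u(m) = -m² - 2m - 2.
The coefficient of m is -2.

-2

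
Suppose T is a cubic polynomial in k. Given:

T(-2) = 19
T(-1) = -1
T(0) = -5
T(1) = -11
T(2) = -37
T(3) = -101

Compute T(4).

-221

Write T(k) = ak³ + bk² + ck + d; the 6 given values yield a linear system in the 4 coefficients.
Solving, T(k) = -3k³ - k² - 2k - 5.
Then T(4) = -221.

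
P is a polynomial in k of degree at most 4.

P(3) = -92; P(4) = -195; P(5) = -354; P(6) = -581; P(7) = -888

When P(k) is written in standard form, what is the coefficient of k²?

First differences: -103, -159, -227, -307. Second differences: -56, -68, -80. Third differences: -12, -12.
Level-3 differences are constant, so P has degree 3.
Fitting a degree-3 polynomial gives P(k) = -2k³ - 4k² - k + 1.
The coefficient of k² is -4.

-4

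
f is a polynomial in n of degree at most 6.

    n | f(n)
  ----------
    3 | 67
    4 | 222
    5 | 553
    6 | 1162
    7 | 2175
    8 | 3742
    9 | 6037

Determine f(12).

Write f(n) = an^6 + bn^5 + cn^4 + dn³ + en² + pn + q; the 7 given values yield a linear system in the 7 coefficients.
Solving, the top 2 coefficients vanish, and f(n) = n^4 - n³ + 3n² - 4n - 2.
Then f(12) = 19390.

19390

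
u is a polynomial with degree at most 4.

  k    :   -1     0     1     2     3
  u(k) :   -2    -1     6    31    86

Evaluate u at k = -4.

First differences: 1, 7, 25, 55. Second differences: 6, 18, 30. Third differences: 12, 12.
Level-3 differences are constant, so u has degree 3.
Fitting a degree-3 polynomial gives u(k) = 2k³ + 3k² + 2k - 1.
Then u(-4) = -89.

-89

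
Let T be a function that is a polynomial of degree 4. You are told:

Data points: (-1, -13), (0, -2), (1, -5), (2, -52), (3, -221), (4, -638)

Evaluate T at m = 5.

-1477

First differences: 11, -3, -47, -169, -417. Second differences: -14, -44, -122, -248. Third differences: -30, -78, -126. Fourth differences: -48, -48.
Level-4 differences are constant, so T has degree 4.
Fitting a degree-4 polynomial gives T(m) = -2m^4 - m³ - 5m² + 5m - 2.
Then T(5) = -1477.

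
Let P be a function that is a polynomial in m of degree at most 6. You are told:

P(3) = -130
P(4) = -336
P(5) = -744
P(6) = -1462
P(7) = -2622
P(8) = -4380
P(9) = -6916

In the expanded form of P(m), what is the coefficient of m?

-3

First differences: -206, -408, -718, -1160, -1758, -2536. Second differences: -202, -310, -442, -598, -778. Third differences: -108, -132, -156, -180. Fourth differences: -24, -24, -24.
Level-4 differences are constant, so P has degree 4.
Fitting a degree-4 polynomial gives P(m) = -m^4 - 4m² - 3m - 4.
The coefficient of m is -3.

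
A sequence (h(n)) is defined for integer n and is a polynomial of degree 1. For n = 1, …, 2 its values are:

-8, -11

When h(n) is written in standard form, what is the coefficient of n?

Write h(n) = an + b; the 2 given values yield a linear system in the 2 coefficients.
Solving, h(n) = -3n - 5.
The coefficient of n is -3.

-3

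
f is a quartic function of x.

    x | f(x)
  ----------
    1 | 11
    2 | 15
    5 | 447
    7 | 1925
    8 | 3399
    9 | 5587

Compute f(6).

991

Write f(x) = ax^4 + bx³ + cx² + dx + e; the 6 given values yield a linear system in the 5 coefficients.
Solving, f(x) = x^4 - x³ - 4x² + 8x + 7.
Then f(6) = 991.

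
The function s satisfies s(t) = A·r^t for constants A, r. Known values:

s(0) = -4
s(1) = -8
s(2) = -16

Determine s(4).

-64

Consecutive ratio: -8/(-4) = 2, and -16/(-8) = 2, so r = 2.
Then A·2^0 = -4 gives A = -4, and s(t) = -4·2^t.
s(4) = -4·2^4 = -64.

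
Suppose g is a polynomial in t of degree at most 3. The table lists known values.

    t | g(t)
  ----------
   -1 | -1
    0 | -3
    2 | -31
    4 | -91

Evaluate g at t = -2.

-7

Write g(t) = at³ + bt² + ct + d; the 4 given values yield a linear system in the 4 coefficients.
Solving, the leading coefficient vanishes, and g(t) = -4t² - 6t - 3.
Then g(-2) = -7.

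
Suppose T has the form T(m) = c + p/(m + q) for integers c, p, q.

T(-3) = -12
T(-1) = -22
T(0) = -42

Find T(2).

38

(T(m) − c)(m + q) = p for each data point; the three points give a linear system in c and q, then p follows.
Solving: c = -2, q = -1, p = 40, so T(m) = -2 + 40/(m − 1).
Then T(2) = -2 + 40/1 = 38.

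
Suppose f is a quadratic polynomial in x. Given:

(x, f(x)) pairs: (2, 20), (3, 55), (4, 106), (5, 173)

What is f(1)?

Write f(x) = ax² + bx + c; the 4 given values yield a linear system in the 3 coefficients.
Solving, f(x) = 8x² - 5x - 2.
Then f(1) = 1.

1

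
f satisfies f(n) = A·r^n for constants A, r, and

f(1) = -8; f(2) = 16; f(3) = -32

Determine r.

-2

Consecutive ratio: 16/(-8) = -2, and -32/16 = -2, so r = -2.
Then A·(-2)^1 = -8 gives A = 4, and f(n) = 4·(-2)^n.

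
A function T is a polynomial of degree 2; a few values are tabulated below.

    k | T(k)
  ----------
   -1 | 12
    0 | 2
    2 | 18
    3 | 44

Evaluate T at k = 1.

Write T(k) = ak² + bk + c; the 4 given values yield a linear system in the 3 coefficients.
Solving, T(k) = 6k² - 4k + 2.
Then T(1) = 4.

4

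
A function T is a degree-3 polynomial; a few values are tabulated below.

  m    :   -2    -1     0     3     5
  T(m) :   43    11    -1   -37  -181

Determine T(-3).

107

Write T(m) = am³ + bm² + cm + d; the 5 given values yield a linear system in the 4 coefficients.
Solving, T(m) = -2m³ + 4m² - 6m - 1.
Then T(-3) = 107.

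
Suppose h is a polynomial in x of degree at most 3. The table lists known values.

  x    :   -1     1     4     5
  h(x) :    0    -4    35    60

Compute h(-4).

51

Write h(x) = ax³ + bx² + cx + d; the 4 given values yield a linear system in the 4 coefficients.
Solving, the leading coefficient vanishes, and h(x) = 3x² - 2x - 5.
Then h(-4) = 51.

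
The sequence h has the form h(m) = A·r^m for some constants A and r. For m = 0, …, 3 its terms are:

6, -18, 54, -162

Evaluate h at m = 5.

-1458

Consecutive ratio: -18/6 = -3, and 54/(-18) = -3, so r = -3.
Then A·(-3)^0 = 6 gives A = 6, and h(m) = 6·(-3)^m.
h(5) = 6·(-3)^5 = -1458.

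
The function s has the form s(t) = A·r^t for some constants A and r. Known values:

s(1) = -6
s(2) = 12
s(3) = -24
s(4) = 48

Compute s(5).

Consecutive ratio: 12/(-6) = -2, and -24/12 = -2, so r = -2.
Then A·(-2)^1 = -6 gives A = 3, and s(t) = 3·(-2)^t.
s(5) = 3·(-2)^5 = -96.

-96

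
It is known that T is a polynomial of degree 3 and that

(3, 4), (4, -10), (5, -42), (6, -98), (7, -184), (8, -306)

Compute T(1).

First differences: -14, -32, -56, -86, -122. Second differences: -18, -24, -30, -36. Third differences: -6, -6, -6.
Level-3 differences are constant, so T has degree 3.
Fitting a degree-3 polynomial gives T(k) = -k³ + 3k² + 2k - 2.
Then T(1) = 2.

2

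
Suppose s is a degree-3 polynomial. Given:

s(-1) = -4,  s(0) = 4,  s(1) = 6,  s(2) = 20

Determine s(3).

Write s(k) = ak³ + bk² + ck + d; the 4 given values yield a linear system in the 4 coefficients.
Solving, s(k) = 3k³ - 3k² + 2k + 4.
Then s(3) = 64.

64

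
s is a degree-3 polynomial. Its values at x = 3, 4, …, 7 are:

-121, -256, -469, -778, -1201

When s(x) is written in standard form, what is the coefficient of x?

-3

First differences: -135, -213, -309, -423. Second differences: -78, -96, -114. Third differences: -18, -18.
Level-3 differences are constant, so s has degree 3.
Fitting a degree-3 polynomial gives s(x) = -3x³ - 3x² - 3x - 4.
The coefficient of x is -3.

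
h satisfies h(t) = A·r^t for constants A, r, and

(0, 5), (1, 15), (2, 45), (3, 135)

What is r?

3

Consecutive ratio: 15/5 = 3, and 45/15 = 3, so r = 3.
Then A·3^0 = 5 gives A = 5, and h(t) = 5·3^t.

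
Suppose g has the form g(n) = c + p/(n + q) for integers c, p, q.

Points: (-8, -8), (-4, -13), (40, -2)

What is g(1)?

(g(n) − c)(n + q) = p for each data point; the three points give a linear system in c and q, then p follows.
Solving: c = -3, q = 0, p = 40, so g(n) = -3 + 40/(n + 0).
Then g(1) = -3 + 40/1 = 37.

37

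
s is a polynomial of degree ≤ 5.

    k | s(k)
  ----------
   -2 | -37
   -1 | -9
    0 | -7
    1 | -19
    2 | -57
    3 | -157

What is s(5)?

First differences: 28, 2, -12, -38, -100. Second differences: -26, -14, -26, -62. Third differences: 12, -12, -36. Fourth differences: -24, -24.
Level-4 differences are constant, so s has degree 4.
Fitting a degree-4 polynomial gives s(k) = -k^4 - 6k² - 5k - 7.
Then s(5) = -807.

-807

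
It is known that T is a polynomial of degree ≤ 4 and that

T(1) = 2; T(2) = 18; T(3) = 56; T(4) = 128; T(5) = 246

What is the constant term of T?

Write T(m) = am^4 + bm³ + cm² + dm + e; the 5 given values yield a linear system in the 5 coefficients.
Solving, the leading coefficient vanishes, and T(m) = 2m³ - m² + 5m - 4.
The constant term is T(0) = -4.

-4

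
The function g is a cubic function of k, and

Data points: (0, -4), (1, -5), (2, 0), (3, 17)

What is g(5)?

111

Write g(k) = ak³ + bk² + ck + d; the 4 given values yield a linear system in the 4 coefficients.
Solving, g(k) = k³ - 2k - 4.
Then g(5) = 111.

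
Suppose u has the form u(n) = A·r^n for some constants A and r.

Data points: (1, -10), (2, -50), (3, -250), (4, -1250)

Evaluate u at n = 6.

-31250

Consecutive ratio: -50/(-10) = 5, and -250/(-50) = 5, so r = 5.
Then A·5^1 = -10 gives A = -2, and u(n) = -2·5^n.
u(6) = -2·5^6 = -31250.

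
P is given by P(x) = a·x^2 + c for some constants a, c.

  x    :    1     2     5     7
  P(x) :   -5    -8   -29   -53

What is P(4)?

-20

From P(1) = -5 and P(2) = -8: 1a + c = -5 and 4a + c = -8.
Subtracting: 3a = -3, so a = -1; then c = -5 − (-1)·1 = -4.
So P(x) = -1x² − 4, and P(4) = -20.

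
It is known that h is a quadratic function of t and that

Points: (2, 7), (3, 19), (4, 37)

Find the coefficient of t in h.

-3

Write h(t) = at² + bt + c; the 3 given values yield a linear system in the 3 coefficients.
Solving, h(t) = 3t² - 3t + 1.
The coefficient of t is -3.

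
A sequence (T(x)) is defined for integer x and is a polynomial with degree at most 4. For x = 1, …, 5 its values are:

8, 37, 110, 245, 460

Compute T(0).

5

Write T(x) = ax^4 + bx³ + cx² + dx + e; the 5 given values yield a linear system in the 5 coefficients.
Solving, the leading coefficient vanishes, and T(x) = 3x³ + 4x² - 4x + 5.
Then T(0) = 5.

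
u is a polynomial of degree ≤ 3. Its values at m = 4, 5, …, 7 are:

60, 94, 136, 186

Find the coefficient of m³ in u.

First differences: 34, 42, 50. Second differences: 8, 8.
Level-2 differences are constant, so u has degree 2.
Fitting a degree-2 polynomial gives u(m) = 4m² - 2m + 4.
The coefficient of m³ is 0.

0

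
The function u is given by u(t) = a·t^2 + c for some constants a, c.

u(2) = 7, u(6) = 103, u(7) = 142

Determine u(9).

238

From u(2) = 7 and u(6) = 103: 4a + c = 7 and 36a + c = 103.
Subtracting: 32a = 96, so a = 3; then c = 7 − 3·4 = -5.
So u(t) = 3t² − 5, and u(9) = 238.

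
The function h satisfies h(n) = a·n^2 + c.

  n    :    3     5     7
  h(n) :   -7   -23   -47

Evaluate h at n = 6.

-34

From h(3) = -7 and h(5) = -23: 9a + c = -7 and 25a + c = -23.
Subtracting: 16a = -16, so a = -1; then c = -7 − (-1)·9 = 2.
So h(n) = -1n² + 2, and h(6) = -34.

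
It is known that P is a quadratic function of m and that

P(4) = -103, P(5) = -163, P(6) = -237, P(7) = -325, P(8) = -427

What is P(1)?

-7

Write P(m) = am² + bm + c; the 5 given values yield a linear system in the 3 coefficients.
Solving, P(m) = -7m² + 3m - 3.
Then P(1) = -7.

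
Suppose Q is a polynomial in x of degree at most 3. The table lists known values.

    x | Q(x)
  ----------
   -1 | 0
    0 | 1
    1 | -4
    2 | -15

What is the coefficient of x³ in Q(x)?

0

Write Q(x) = ax³ + bx² + cx + d; the 4 given values yield a linear system in the 4 coefficients.
Solving, the leading coefficient vanishes, and Q(x) = -3x² - 2x + 1.
The coefficient of x³ is 0.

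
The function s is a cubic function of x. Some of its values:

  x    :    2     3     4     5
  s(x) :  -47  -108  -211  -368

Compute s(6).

Write s(x) = ax³ + bx² + cx + d; the 4 given values yield a linear system in the 4 coefficients.
Solving, s(x) = -2x³ - 3x² - 8x - 3.
Then s(6) = -591.

-591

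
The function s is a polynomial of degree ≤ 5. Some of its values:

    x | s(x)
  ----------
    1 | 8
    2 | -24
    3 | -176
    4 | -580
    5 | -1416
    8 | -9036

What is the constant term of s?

Write s(x) = ax^5 + bx^4 + cx³ + dx² + ex + p; the 6 given values yield a linear system in the 6 coefficients.
Solving, the leading coefficient vanishes, and s(x) = -2x^4 - 2x³ + 2x² + 6x + 4.
The constant term is s(0) = 4.

4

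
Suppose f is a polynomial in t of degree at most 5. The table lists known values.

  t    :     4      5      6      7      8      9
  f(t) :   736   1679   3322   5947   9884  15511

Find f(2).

62

First differences: 943, 1643, 2625, 3937, 5627. Second differences: 700, 982, 1312, 1690. Third differences: 282, 330, 378. Fourth differences: 48, 48.
Level-4 differences are constant, so f has degree 4.
Fitting a degree-4 polynomial gives f(t) = 2t^4 + 3t³ + 3t² - 5t + 4.
Then f(2) = 62.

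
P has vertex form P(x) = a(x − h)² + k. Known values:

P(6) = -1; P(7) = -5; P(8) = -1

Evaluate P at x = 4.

First differences -4, 4; second difference 8 = 2a, so a = 4.
Expanding, the x-coefficient is −2ah = -8h; matching it to the data gives h = 7, and then k = -5.
So P(x) = 4(x − 7)² − 5.
P(4) = 4·(-3)² − 5 = 31.

31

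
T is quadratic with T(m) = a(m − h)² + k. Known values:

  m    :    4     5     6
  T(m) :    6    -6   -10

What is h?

First differences -12, -4; second difference 8 = 2a, so a = 4.
Expanding, the m-coefficient is −2ah = -8h; matching it to the data gives h = 6, and then k = -10.
So T(m) = 4(m − 6)² − 10.
Hence h = 6.

6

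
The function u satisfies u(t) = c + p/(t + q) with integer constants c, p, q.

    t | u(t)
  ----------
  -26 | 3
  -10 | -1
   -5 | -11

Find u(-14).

1

(u(t) − c)(t + q) = p for each data point; the three points give a linear system in c and q, then p follows.
Solving: c = 5, q = 2, p = 48, so u(t) = 5 + 48/(t + 2).
Then u(-14) = 5 + 48/(-12) = 1.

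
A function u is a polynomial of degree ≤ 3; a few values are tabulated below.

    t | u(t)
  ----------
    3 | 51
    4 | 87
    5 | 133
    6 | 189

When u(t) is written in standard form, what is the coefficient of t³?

Write u(t) = at³ + bt² + ct + d; the 4 given values yield a linear system in the 4 coefficients.
Solving, the leading coefficient vanishes, and u(t) = 5t² + t + 3.
The coefficient of t³ is 0.

0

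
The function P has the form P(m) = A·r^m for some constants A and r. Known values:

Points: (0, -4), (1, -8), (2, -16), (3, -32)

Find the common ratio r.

Consecutive ratio: -8/(-4) = 2, and -16/(-8) = 2, so r = 2.
Then A·2^0 = -4 gives A = -4, and P(m) = -4·2^m.

2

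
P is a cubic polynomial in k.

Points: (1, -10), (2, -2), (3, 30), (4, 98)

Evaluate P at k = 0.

Write P(k) = ak³ + bk² + ck + d; the 4 given values yield a linear system in the 4 coefficients.
Solving, P(k) = 2k³ - 6k - 6.
Then P(0) = -6.

-6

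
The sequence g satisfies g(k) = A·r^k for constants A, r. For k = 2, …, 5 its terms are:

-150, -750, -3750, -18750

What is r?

5

Consecutive ratio: -750/(-150) = 5, and -3750/(-750) = 5, so r = 5.
Then A·5^2 = -150 gives A = -6, and g(k) = -6·5^k.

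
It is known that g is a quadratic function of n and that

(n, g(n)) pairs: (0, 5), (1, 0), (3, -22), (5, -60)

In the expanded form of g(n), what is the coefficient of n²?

-2

Write g(n) = an² + bn + c; the 4 given values yield a linear system in the 3 coefficients.
Solving, g(n) = -2n² - 3n + 5.
The coefficient of n² is -2.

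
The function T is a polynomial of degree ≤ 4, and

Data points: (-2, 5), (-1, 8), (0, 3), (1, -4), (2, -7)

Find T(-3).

-12

Write T(k) = ak^4 + bk³ + ck² + dk + e; the 5 given values yield a linear system in the 5 coefficients.
Solving, the leading coefficient vanishes, and T(k) = k³ - k² - 7k + 3.
Then T(-3) = -12.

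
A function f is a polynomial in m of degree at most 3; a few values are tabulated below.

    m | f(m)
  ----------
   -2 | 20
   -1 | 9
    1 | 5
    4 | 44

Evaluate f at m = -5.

89

Write f(m) = am³ + bm² + cm + d; the 4 given values yield a linear system in the 4 coefficients.
Solving, the leading coefficient vanishes, and f(m) = 3m² - 2m + 4.
Then f(-5) = 89.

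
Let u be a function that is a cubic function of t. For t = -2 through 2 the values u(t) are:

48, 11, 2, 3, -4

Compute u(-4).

278

First differences: -37, -9, 1, -7. Second differences: 28, 10, -8. Third differences: -18, -18.
Level-3 differences are constant, so u has degree 3.
Fitting a degree-3 polynomial gives u(t) = -3t³ + 5t² - t + 2.
Then u(-4) = 278.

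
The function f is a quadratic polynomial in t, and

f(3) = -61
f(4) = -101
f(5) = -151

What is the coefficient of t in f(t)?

Write f(t) = at² + bt + c; the 3 given values yield a linear system in the 3 coefficients.
Solving, f(t) = -5t² - 5t - 1.
The coefficient of t is -5.

-5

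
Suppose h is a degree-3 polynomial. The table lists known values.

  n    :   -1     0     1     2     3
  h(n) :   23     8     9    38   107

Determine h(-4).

44

First differences: -15, 1, 29, 69. Second differences: 16, 28, 40. Third differences: 12, 12.
Level-3 differences are constant, so h has degree 3.
Fitting a degree-3 polynomial gives h(n) = 2n³ + 8n² - 9n + 8.
Then h(-4) = 44.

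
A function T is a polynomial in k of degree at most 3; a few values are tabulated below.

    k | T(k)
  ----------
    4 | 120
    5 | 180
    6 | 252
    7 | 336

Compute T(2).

36

Write T(k) = ak³ + bk² + ck + d; the 4 given values yield a linear system in the 4 coefficients.
Solving, the leading coefficient vanishes, and T(k) = 6k² + 6k.
Then T(2) = 36.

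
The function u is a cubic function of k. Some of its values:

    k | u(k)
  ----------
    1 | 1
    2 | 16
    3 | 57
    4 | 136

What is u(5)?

265

Write u(k) = ak³ + bk² + ck + d; the 4 given values yield a linear system in the 4 coefficients.
Solving, u(k) = 2k³ + k² - 2k.
Then u(5) = 265.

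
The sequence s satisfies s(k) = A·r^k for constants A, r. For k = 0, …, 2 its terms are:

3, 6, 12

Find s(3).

24

Consecutive ratio: 6/3 = 2, and 12/6 = 2, so r = 2.
Then A·2^0 = 3 gives A = 3, and s(k) = 3·2^k.
s(3) = 3·2^3 = 24.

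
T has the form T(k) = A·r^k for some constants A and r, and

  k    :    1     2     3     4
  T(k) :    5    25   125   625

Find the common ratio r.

5

Consecutive ratio: 25/5 = 5, and 125/25 = 5, so r = 5.
Then A·5^1 = 5 gives A = 1, and T(k) = 1·5^k.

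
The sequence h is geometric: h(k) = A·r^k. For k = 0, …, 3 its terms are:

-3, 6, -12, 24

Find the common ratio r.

Consecutive ratio: 6/(-3) = -2, and -12/6 = -2, so r = -2.
Then A·(-2)^0 = -3 gives A = -3, and h(k) = -3·(-2)^k.

-2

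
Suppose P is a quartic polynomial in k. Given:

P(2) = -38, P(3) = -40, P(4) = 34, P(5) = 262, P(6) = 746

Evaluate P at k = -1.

4

Write P(k) = ak^4 + bk³ + ck² + dk + e; the 5 given values yield a linear system in the 5 coefficients.
Solving, P(k) = k^4 - k³ - 8k² - 8k + 2.
Then P(-1) = 4.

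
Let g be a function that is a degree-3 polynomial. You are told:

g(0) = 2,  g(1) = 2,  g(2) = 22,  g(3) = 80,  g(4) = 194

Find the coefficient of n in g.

First differences: 0, 20, 58, 114. Second differences: 20, 38, 56. Third differences: 18, 18.
Level-3 differences are constant, so g has degree 3.
Fitting a degree-3 polynomial gives g(n) = 3n³ + n² - 4n + 2.
The coefficient of n is -4.

-4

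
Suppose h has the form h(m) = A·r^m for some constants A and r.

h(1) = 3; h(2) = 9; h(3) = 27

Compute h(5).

Consecutive ratio: 9/3 = 3, and 27/9 = 3, so r = 3.
Then A·3^1 = 3 gives A = 1, and h(m) = 1·3^m.
h(5) = 1·3^5 = 243.

243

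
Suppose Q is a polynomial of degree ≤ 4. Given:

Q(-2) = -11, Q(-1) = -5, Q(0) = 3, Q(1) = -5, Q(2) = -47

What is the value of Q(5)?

-557

First differences: 6, 8, -8, -42. Second differences: 2, -16, -34. Third differences: -18, -18.
Level-3 differences are constant, so Q has degree 3.
Fitting a degree-3 polynomial gives Q(m) = -3m³ - 8m² + 3m + 3.
Then Q(5) = -557.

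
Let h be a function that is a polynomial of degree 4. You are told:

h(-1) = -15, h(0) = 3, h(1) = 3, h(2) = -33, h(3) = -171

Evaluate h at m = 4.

-525

Write h(m) = am^4 + bm³ + cm² + dm + e; the 5 given values yield a linear system in the 5 coefficients.
Solving, h(m) = -2m^4 + m³ - 7m² + 8m + 3.
Then h(4) = -525.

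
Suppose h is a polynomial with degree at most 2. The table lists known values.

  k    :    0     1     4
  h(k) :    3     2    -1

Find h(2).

1

Write h(k) = ak² + bk + c; the 3 given values yield a linear system in the 3 coefficients.
Solving, the leading coefficient vanishes, and h(k) = -k + 3.
Then h(2) = 1.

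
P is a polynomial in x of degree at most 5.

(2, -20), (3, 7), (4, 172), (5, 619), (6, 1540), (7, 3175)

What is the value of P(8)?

First differences: 27, 165, 447, 921, 1635. Second differences: 138, 282, 474, 714. Third differences: 144, 192, 240. Fourth differences: 48, 48.
Level-4 differences are constant, so P has degree 4.
Extending the table by one column gives the next first difference 2637, so P(8) = 3175 + 2637 = 5812.

5812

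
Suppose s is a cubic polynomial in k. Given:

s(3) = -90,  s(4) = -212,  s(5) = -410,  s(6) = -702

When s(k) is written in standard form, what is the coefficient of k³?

Write s(k) = ak³ + bk² + ck + d; the 4 given values yield a linear system in the 4 coefficients.
Solving, s(k) = -3k³ - 2k² + 3k.
The coefficient of k³ is -3.

-3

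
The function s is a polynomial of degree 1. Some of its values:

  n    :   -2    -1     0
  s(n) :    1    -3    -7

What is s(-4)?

9

First differences: -4, -4.
Level-1 differences are constant, so s has degree 1.
Fitting a degree-1 polynomial gives s(n) = -4n - 7.
Then s(-4) = 9.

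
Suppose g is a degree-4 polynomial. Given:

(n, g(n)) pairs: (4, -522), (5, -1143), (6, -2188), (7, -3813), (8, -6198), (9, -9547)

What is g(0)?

First differences: -621, -1045, -1625, -2385, -3349. Second differences: -424, -580, -760, -964. Third differences: -156, -180, -204. Fourth differences: -24, -24.
Level-4 differences are constant, so g has degree 4.
Fitting a degree-4 polynomial gives g(n) = -n^4 - 4n³ - n² + n + 2.
The constant term is g(0) = 2.

2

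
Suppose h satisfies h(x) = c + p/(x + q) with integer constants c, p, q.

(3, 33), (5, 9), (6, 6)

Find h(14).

(h(x) − c)(x + q) = p for each data point; the three points give a linear system in c and q, then p follows.
Solving: c = -3, q = -2, p = 36, so h(x) = -3 + 36/(x − 2).
Then h(14) = -3 + 36/12 = 0.

0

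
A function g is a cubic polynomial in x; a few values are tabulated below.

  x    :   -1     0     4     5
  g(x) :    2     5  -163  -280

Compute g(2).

Write g(x) = ax³ + bx² + cx + d; the 4 given values yield a linear system in the 4 coefficients.
Solving, g(x) = -x³ - 6x² - 2x + 5.
Then g(2) = -31.

-31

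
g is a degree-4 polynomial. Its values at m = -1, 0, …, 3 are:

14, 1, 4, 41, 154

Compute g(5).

896

Write g(m) = am^4 + bm³ + cm² + dm + e; the 5 given values yield a linear system in the 5 coefficients.
Solving, g(m) = m^4 + m³ + 7m² - 6m + 1.
Then g(5) = 896.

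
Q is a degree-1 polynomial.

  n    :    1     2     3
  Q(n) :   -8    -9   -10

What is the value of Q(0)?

Write Q(n) = an + b; the 3 given values yield a linear system in the 2 coefficients.
Solving, Q(n) = -n - 7.
Then Q(0) = -7.

-7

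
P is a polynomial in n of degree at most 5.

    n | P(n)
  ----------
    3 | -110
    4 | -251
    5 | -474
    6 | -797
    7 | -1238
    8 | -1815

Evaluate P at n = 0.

1

First differences: -141, -223, -323, -441, -577. Second differences: -82, -100, -118, -136. Third differences: -18, -18, -18.
Level-3 differences are constant, so P has degree 3.
Fitting a degree-3 polynomial gives P(n) = -3n³ - 5n² + 5n + 1.
Then P(0) = 1.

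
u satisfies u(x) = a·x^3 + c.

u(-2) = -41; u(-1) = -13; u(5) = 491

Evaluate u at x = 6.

From u(-2) = -41 and u(-1) = -13: -8a + c = -41 and -1a + c = -13.
Subtracting: 7a = 28, so a = 4; then c = -41 − 4·(-8) = -9.
So u(x) = 4x³ − 9, and u(6) = 855.

855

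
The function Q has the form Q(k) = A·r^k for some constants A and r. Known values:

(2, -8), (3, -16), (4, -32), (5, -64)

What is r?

2

Consecutive ratio: -16/(-8) = 2, and -32/(-16) = 2, so r = 2.
Then A·2^2 = -8 gives A = -2, and Q(k) = -2·2^k.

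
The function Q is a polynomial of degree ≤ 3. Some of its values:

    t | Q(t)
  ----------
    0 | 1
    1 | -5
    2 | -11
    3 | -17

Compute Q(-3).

First differences: -6, -6, -6.
Level-1 differences are constant, so Q has degree 1.
Fitting a degree-1 polynomial gives Q(t) = -6t + 1.
Then Q(-3) = 19.

19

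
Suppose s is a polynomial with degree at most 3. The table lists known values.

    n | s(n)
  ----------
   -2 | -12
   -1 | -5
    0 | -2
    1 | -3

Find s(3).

-17

Write s(n) = an³ + bn² + cn + d; the 4 given values yield a linear system in the 4 coefficients.
Solving, the leading coefficient vanishes, and s(n) = -2n² + n - 2.
Then s(3) = -17.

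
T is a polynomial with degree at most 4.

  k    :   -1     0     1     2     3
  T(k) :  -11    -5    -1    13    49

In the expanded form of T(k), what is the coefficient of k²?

First differences: 6, 4, 14, 36. Second differences: -2, 10, 22. Third differences: 12, 12.
Level-3 differences are constant, so T has degree 3.
Fitting a degree-3 polynomial gives T(k) = 2k³ - k² + 3k - 5.
The coefficient of k² is -1.

-1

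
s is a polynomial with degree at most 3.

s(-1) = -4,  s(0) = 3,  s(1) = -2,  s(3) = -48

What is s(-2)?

Write s(n) = an³ + bn² + cn + d; the 4 given values yield a linear system in the 4 coefficients.
Solving, the leading coefficient vanishes, and s(n) = -6n² + n + 3.
Then s(-2) = -23.

-23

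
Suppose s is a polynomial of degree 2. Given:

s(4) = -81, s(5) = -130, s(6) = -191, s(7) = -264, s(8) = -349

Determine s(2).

First differences: -49, -61, -73, -85. Second differences: -12, -12, -12.
Level-2 differences are constant, so s has degree 2.
Fitting a degree-2 polynomial gives s(t) = -6t² + 5t - 5.
Then s(2) = -19.

-19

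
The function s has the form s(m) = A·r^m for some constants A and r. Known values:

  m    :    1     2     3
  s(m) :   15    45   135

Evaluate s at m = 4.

405

Consecutive ratio: 45/15 = 3, and 135/45 = 3, so r = 3.
Then A·3^1 = 15 gives A = 5, and s(m) = 5·3^m.
s(4) = 5·3^4 = 405.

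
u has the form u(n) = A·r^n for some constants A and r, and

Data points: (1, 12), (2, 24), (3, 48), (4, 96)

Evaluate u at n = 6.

Consecutive ratio: 24/12 = 2, and 48/24 = 2, so r = 2.
Then A·2^1 = 12 gives A = 6, and u(n) = 6·2^n.
u(6) = 6·2^6 = 384.

384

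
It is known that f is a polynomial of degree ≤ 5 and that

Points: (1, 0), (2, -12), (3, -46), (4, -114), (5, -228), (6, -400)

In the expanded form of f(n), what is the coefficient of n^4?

Write f(n) = an^5 + bn^4 + cn³ + dn² + en + p; the 6 given values yield a linear system in the 6 coefficients.
Solving, the top 2 coefficients vanish, and f(n) = -2n³ + n² - n + 2.
The coefficient of n^4 is 0.

0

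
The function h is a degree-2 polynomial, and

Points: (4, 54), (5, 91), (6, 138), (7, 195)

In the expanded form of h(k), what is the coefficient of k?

First differences: 37, 47, 57. Second differences: 10, 10.
Level-2 differences are constant, so h has degree 2.
Fitting a degree-2 polynomial gives h(k) = 5k² - 8k + 6.
The coefficient of k is -8.

-8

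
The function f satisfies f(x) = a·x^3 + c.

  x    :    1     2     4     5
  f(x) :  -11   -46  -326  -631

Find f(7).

From f(1) = -11 and f(2) = -46: 1a + c = -11 and 8a + c = -46.
Subtracting: 7a = -35, so a = -5; then c = -11 − (-5)·1 = -6.
So f(x) = -5x³ − 6, and f(7) = -1721.

-1721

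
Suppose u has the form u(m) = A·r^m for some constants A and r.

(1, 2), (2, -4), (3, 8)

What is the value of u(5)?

32

Consecutive ratio: -4/2 = -2, and 8/(-4) = -2, so r = -2.
Then A·(-2)^1 = 2 gives A = -1, and u(m) = -1·(-2)^m.
u(5) = -1·(-2)^5 = 32.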